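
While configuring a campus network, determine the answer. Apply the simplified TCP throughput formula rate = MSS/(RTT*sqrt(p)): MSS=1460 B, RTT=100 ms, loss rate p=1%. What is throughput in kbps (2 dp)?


Given: MSS = 1460 bytes, RTT = 100 ms, loss = 1%
RTT in seconds = 100 / 1000 = 0.1
Loss rate = 1% = 0.01
sqrt(loss) = sqrt(0.01) = 0.1
Throughput (bytes/s) = 1460 / (0.1 * 0.1) = 146000.0000
Throughput (kbps) = 146000.0000 * 8 / 1000 = 1168.000000 -> 1168.00 kbps (2 dp)

1168.00


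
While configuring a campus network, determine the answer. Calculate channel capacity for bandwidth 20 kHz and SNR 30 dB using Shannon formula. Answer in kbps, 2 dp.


Given: B = 20 kHz, SNR = 30 dB
SNR linear = 10^(30/10) = 1000
1 + SNR = 1001
log2(1001) = 9.9672262588
C = 20 * 1000 * 9.9672262588 = 199344.5252 bps
C = 199.344525 kbps -> 199.34 kbps (2 dp)

199.34


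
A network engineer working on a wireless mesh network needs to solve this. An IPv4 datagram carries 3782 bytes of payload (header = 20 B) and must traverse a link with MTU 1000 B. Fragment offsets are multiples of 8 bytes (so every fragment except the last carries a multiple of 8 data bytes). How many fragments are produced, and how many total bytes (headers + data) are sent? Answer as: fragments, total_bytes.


Max data per non-final fragment = floor((MTU - header)/8)*8 = floor((1000 - 20)/8)*8 = floor(980/8)*8 = 976 B
Final fragment needs no 8-byte alignment: it can carry up to MTU - header = 980 B
Non-final fragments needed = ceil((payload - 980) / 976) = ceil(2802/976) = ceil(2.8709) = 3
Number of fragments = 3 + 1 = 4
Fragment sizes (data): 3 * 976 B + 854 B (last, 854 <= 980 OK)
Total bytes sent = payload + n_frags * header = 3782 + 4*20 = 3782 + 80 = 3862 B

4, 3862


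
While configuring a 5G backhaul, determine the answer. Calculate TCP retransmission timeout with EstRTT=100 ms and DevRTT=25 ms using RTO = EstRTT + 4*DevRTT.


Given: EstRTT = 100 ms, DevRTT = 25 ms
Timeout = EstRTT + 4 * DevRTT
4 * DevRTT = 4 * 25 = 100
Timeout = 100 + 100 = 200 ms

200


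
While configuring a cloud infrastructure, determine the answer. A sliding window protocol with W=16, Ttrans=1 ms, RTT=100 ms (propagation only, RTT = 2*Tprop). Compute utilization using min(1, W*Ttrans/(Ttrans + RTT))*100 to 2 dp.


Given: W = 16, Ttrans = 1 ms, RTT = 100 ms (= 2 * Tprop, Tprop = 50 ms)
Cycle time = Ttrans + RTT = 1 + 100 = 101 ms (first packet sent until its ACK returns)
W * Ttrans = 16 * 1 = 16 ms of sending per cycle
W * Ttrans / (Ttrans + RTT) = 16 / 101 = 0.158416
U = min(1, 0.158416) = 0.158416
U% = 15.84%

15.84


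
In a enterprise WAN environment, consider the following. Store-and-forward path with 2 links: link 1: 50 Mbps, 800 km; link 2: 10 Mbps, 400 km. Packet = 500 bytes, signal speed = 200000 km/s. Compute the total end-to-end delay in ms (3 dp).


Packet = 500 bytes = 4000 bits. Store-and-forward: sum (t_trans + t_prop) per link.
Link 1: t_trans = 4000/(50*10^6) s = 0.0800 ms; t_prop = 800/200000 s = 4.0000 ms; subtotal = 4.0800 ms
Link 2: t_trans = 4000/(10*10^6) s = 0.4000 ms; t_prop = 400/200000 s = 2.0000 ms; subtotal = 2.4000 ms
End-to-end = 4.0800 + 2.4000 = 6.4800 ms -> 6.480 ms (3 dp)

6.480


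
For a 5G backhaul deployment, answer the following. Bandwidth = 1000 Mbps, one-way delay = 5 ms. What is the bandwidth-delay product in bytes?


Given: bandwidth = 1000 Mbps, delay = 5 ms
BDP in bits = 1000 * 10^6 * 5 / 1000
BDP in bits = 5000000
BDP in bytes = 5000000 / 8 = 625000

625000


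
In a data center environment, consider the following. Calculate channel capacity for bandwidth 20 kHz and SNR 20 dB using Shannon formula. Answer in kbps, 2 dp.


Given: B = 20 kHz, SNR = 20 dB
SNR linear = 10^(20/10) = 100
1 + SNR = 101
log2(101) = 6.6582114828
C = 20 * 1000 * 6.6582114828 = 133164.2297 bps
C = 133.164230 kbps -> 133.16 kbps (2 dp)

133.16


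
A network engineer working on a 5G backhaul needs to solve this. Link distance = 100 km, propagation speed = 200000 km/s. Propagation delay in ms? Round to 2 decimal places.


Given: distance = 100 km, speed = 200000 km/s
Delay = distance / speed = 100 / 200000 seconds
Delay in ms = 100 * 1000 / 200000
Delay = 0.5000 ms
Rounded to 2 dp = 0.50 ms

0.50


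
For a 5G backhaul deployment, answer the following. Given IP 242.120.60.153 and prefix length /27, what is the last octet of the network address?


Given: IP = 242.120.60.153, prefix = /27
Subnet mask = 255.255.255.224
Last octet of IP: 153
Last octet of mask: 224
Network last octet = 153 AND 224 = 128

128


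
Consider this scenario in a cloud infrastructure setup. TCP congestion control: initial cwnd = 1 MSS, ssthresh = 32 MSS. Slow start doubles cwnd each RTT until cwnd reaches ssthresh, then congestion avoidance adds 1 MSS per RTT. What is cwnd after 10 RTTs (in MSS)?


RTT 0: cwnd = 1 MSS (initial)
RTT 1: cwnd = 2 MSS (slow start, doubled)
RTT 2: cwnd = 4 MSS (slow start, doubled)
RTT 3: cwnd = 8 MSS (slow start, doubled)
RTT 4: cwnd = 16 MSS (slow start, doubled)
RTT 5: cwnd = 32 MSS (slow start, doubled)
RTT 6: cwnd = 33 MSS (congestion avoidance, +1)
RTT 7: cwnd = 34 MSS (congestion avoidance, +1)
RTT 8: cwnd = 35 MSS (congestion avoidance, +1)
RTT 9: cwnd = 36 MSS (congestion avoidance, +1)
RTT 10: cwnd = 37 MSS (congestion avoidance, +1)

37


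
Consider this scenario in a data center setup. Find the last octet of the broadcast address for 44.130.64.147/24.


Given: IP = 44.130.64.147, prefix = /24
Host bits = 32 - 24 = 8
Network last octet = 147 AND mask = 0
Host part size = 2^8 - 1 = 255
Broadcast last octet = 0 OR 255 = 255

255


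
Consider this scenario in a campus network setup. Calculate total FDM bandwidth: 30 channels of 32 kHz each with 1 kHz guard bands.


Given: 30 channels, 32 kHz each, guard = 1 kHz
Channel bandwidth = 30 * 32 = 960 kHz
Guard bands = 29 gaps * 1 kHz = 29 kHz
Total = 960 + 29 = 989 kHz

989


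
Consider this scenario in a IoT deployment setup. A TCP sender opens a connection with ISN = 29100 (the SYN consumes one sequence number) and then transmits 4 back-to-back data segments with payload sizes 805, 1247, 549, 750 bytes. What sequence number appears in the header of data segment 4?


The SYN occupies sequence number ISN = 29100, so the first data byte is ISN + 1 = 29101.
SEQ of data segment i = (ISN + 1) + sum of payload sizes of segments 1..i-1.
Segment 1: SEQ = 29101, payload = 805 bytes
Segment 2: SEQ = 29906, payload = 1247 bytes
Segment 3: SEQ = 31153, payload = 549 bytes
Segment 4: SEQ = 31702, payload = 750 bytes
SEQ of segment 4 = 29101 + 805 + 1247 + 549 = 31702

31702


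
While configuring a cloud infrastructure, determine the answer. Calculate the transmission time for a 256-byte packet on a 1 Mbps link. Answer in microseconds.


Given: packet = 256 bytes, bandwidth = 1 Mbps
Packet in bits = 256 * 8 = 2048 bits
Bandwidth = 1 * 10^6 = 1000000 bps
Time = 2048 / 1000000 seconds
Time in us = 2048 * 10^6 / 1000000 = 2048

2048


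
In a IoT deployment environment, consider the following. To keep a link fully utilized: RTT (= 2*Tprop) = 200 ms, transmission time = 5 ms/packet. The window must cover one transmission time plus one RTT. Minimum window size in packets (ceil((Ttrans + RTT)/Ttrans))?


Given: Ttrans = 5 ms, RTT = 200 ms (= 2 * Tprop, Tprop = 100 ms)
Time until first ACK returns = Ttrans + RTT = 5 + 200 = 205 ms
Need W * Ttrans >= Ttrans + RTT  ->  W >= (Ttrans + RTT) / Ttrans
(Ttrans + RTT) / Ttrans = 205 / 5 = 41
W_min = ceil(41) = 41

41


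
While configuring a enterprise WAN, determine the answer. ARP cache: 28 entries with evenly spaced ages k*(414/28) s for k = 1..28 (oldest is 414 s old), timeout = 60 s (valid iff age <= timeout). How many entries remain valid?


Ages are k * 414/28 s for k = 1..28 (spacing = 14.7857 s).
Entry k is valid iff k * 414/28 <= 60 iff k <= 28 * 60 / 414 = 4.0580
n_valid = floor(4.0580) = 4
(n_stale = 28 - 4 = 24)

4


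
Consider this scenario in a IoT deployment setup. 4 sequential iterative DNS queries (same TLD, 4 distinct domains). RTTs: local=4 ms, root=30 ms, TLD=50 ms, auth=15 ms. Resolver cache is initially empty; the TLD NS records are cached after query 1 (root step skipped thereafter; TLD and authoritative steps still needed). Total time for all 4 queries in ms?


Lookup 1 (cold cache): local + root + TLD + auth = 4 + 30 + 50 + 15 = 99 ms
Lookups 2..4 (TLD NS cached -> skip root; new domain -> still ask TLD and auth): local + TLD + auth = 4 + 50 + 15 = 69 ms each
Remaining 3 lookups: 3 * 69 = 207 ms
Total = 99 + 207 = 306 ms

306


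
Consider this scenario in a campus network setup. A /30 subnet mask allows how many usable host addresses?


Given: subnet mask /30
Host bits = 32 - 30 = 2
Total addresses = 2^2 = 4
Usable hosts = 4 - 2 (network + broadcast) = 2

2


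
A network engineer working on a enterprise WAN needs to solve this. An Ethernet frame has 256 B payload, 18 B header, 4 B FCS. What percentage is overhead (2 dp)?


Given: payload = 256 B, header = 18 B, trailer = 4 B
Overhead bytes = header + trailer = 18 + 4 = 22
Total frame = payload + overhead = 256 + 22 = 278
Overhead % = 22 / 278 * 100 = 7.9137% -> 7.91% (2 dp)

7.91


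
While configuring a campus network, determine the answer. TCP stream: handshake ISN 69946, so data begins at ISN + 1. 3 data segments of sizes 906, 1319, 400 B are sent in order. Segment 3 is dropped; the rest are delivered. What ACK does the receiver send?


SYN uses sequence number 69946; first data byte = ISN + 1 = 69947.
Segment 1: SEQ = 69947, len = 906 B, covers [69947, 70852]
Segment 2: SEQ = 70853, len = 1319 B, covers [70853, 72171]
Segment 3: SEQ = 72172, len = 400 B, covers [72172, 72571] [LOST]
In-order data received: bytes [69947, 72171] (segments 1..2).
Segment 3 missing -> gap begins at byte 72172.
Cumulative ACK = next expected in-order byte = 69947 + 906 + 1319 = 72172

72172


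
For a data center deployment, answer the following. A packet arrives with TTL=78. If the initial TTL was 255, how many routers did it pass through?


Given: initial TTL = 255, received TTL = 78
Hops = initial TTL - received TTL
Hops = 255 - 78 = 177

177


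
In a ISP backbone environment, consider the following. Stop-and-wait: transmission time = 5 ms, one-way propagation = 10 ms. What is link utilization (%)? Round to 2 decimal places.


Given: Ttrans = 5 ms, Tprop = 10 ms
RTT = 2 * Tprop = 2 * 10 = 20 ms
U = Ttrans / (Ttrans + RTT)
U = 5 / (5 + 20)
U = 5 / 25 = 0.2
U% = 20.00%

20.00


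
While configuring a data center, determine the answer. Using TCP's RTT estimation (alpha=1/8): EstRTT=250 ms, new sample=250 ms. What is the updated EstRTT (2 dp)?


Given: EstRTT = 250 ms, SampleRTT = 250 ms, alpha = 1/8
New EstRTT = (1 - alpha) * EstRTT + alpha * SampleRTT
(7/8) * 250 = 218.75
(1/8) * 250 = 31.25
New EstRTT = 218.75 + 31.25 = 250 ms -> 250.00 ms (2 dp)

250.00


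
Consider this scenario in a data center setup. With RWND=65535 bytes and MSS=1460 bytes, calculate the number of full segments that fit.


Given: RWND = 65535 bytes, MSS = 1460 bytes
Full segments = floor(RWND / MSS)
Full segments = floor(65535 / 1460)
Full segments = floor(44.887) = 44

44


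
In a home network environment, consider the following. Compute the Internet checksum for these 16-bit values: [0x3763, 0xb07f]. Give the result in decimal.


Given words: [0x3763, 0xb07f]
Step 1: Sum all words
Raw sum = 14179 + 45183 = 59362
One's complement = ~59362 & 0xFFFF = 6173

6173


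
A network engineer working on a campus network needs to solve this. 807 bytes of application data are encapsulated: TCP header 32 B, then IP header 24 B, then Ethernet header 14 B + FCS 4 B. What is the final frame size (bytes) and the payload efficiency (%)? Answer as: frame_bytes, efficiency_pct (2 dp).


TCP segment = 807 + 32 = 839 B
IP packet = 839 + 24 = 863 B
Ethernet frame = 863 + 14 + 4 = 881 B
Efficiency = app / frame = 807 / 881 = 0.916005 = 91.6005% -> 91.60% (2 dp)

881, 91.60


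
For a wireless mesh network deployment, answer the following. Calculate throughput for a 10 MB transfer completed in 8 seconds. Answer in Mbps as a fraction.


Given: file = 10 MB, time = 8 s
File in Mb = 10 * 8 = 80 Mb
Throughput = 80 / 8 Mbps
Throughput = 10 Mbps

10


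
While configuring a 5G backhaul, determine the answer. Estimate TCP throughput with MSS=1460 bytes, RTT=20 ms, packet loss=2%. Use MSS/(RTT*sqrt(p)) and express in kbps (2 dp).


Given: MSS = 1460 bytes, RTT = 20 ms, loss = 2%
RTT in seconds = 20 / 1000 = 0.02
Loss rate = 2% = 0.02
sqrt(loss) = sqrt(0.02) = 0.141421356237
Throughput (bytes/s) = 1460 / (0.02 * 0.141421356237) = 516187.9503
Throughput (kbps) = 516187.9503 * 8 / 1000 = 4129.503602 -> 4129.50 kbps (2 dp)

4129.50


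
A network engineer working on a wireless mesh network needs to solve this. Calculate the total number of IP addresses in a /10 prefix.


Given: CIDR prefix /10
Host bits = 32 - 10 = 22
Total addresses = 2^22 = 4194304

4194304


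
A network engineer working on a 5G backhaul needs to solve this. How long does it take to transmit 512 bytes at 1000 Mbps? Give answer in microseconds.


Given: packet = 512 bytes, bandwidth = 1000 Mbps
Packet in bits = 512 * 8 = 4096 bits
Bandwidth = 1000 * 10^6 = 1000000000 bps
Time = 4096 / 1000000000 seconds
Time in us = 4096 * 10^6 / 1000000000 = 4.096

4.096


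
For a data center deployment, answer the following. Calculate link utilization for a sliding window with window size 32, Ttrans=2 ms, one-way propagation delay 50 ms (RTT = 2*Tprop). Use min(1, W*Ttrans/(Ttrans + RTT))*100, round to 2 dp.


Given: W = 32, Ttrans = 2 ms, RTT = 100 ms (= 2 * Tprop, Tprop = 50 ms)
Cycle time = Ttrans + RTT = 2 + 100 = 102 ms (first packet sent until its ACK returns)
W * Ttrans = 32 * 2 = 64 ms of sending per cycle
W * Ttrans / (Ttrans + RTT) = 64 / 102 = 0.627451
U = min(1, 0.627451) = 0.627451
U% = 62.75%

62.75


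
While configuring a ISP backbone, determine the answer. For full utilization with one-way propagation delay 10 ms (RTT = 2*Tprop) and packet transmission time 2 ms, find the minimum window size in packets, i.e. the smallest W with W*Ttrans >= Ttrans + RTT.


Given: Ttrans = 2 ms, RTT = 20 ms (= 2 * Tprop, Tprop = 10 ms)
Time until first ACK returns = Ttrans + RTT = 2 + 20 = 22 ms
Need W * Ttrans >= Ttrans + RTT  ->  W >= (Ttrans + RTT) / Ttrans
(Ttrans + RTT) / Ttrans = 22 / 2 = 11
W_min = ceil(11) = 11

11


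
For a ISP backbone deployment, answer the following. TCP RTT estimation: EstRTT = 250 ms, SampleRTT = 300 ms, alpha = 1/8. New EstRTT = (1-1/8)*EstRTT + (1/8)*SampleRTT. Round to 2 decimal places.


Given: EstRTT = 250 ms, SampleRTT = 300 ms, alpha = 1/8
New EstRTT = (1 - alpha) * EstRTT + alpha * SampleRTT
(7/8) * 250 = 218.75
(1/8) * 300 = 37.5
New EstRTT = 218.75 + 37.5 = 256.25 ms -> 256.25 ms (2 dp)

256.25


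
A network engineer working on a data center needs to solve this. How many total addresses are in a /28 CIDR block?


Given: CIDR prefix /28
Host bits = 32 - 28 = 4
Total addresses = 2^4 = 16

16


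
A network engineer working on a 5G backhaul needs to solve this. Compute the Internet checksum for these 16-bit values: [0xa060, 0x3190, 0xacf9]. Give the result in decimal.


Given words: [0xa060, 0x3190, 0xacf9]
Step 1: Sum all words
Raw sum = 41056 + 12688 + 44281 = 98025
Step 2: Fold carry: (32489 + 1) = 32490
One's complement = ~32490 & 0xFFFF = 33045

33045


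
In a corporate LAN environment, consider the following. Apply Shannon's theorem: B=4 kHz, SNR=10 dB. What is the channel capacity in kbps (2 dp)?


Given: B = 4 kHz, SNR = 10 dB
SNR linear = 10^(10/10) = 10
1 + SNR = 11
log2(11) = 3.4594316186
C = 4 * 1000 * 3.4594316186 = 13837.7265 bps
C = 13.837726 kbps -> 13.84 kbps (2 dp)

13.84


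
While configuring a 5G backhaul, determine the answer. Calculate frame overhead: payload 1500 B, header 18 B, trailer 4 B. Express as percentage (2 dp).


Given: payload = 1500 B, header = 18 B, trailer = 4 B
Overhead bytes = header + trailer = 18 + 4 = 22
Total frame = payload + overhead = 1500 + 22 = 1522
Overhead % = 22 / 1522 * 100 = 1.4455% -> 1.45% (2 dp)

1.45


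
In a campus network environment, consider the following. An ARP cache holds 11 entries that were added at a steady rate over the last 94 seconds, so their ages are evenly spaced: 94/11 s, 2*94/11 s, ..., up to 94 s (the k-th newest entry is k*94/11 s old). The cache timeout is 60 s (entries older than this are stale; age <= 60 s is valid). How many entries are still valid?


Ages are k * 94/11 s for k = 1..11 (spacing = 8.5455 s).
Entry k is valid iff k * 94/11 <= 60 iff k <= 11 * 60 / 94 = 7.0213
n_valid = floor(7.0213) = 7
(n_stale = 11 - 7 = 4)

7


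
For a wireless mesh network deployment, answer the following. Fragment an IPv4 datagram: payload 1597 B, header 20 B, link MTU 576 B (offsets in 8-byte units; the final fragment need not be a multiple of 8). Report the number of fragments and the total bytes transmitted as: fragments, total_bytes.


Max data per non-final fragment = floor((MTU - header)/8)*8 = floor((576 - 20)/8)*8 = floor(556/8)*8 = 552 B
Final fragment needs no 8-byte alignment: it can carry up to MTU - header = 556 B
Non-final fragments needed = ceil((payload - 556) / 552) = ceil(1041/552) = ceil(1.8859) = 2
Number of fragments = 2 + 1 = 3
Fragment sizes (data): 2 * 552 B + 493 B (last, 493 <= 556 OK)
Total bytes sent = payload + n_frags * header = 1597 + 3*20 = 1597 + 60 = 1657 B

3, 1657


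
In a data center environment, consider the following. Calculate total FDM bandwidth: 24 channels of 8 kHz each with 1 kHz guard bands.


Given: 24 channels, 8 kHz each, guard = 1 kHz
Channel bandwidth = 24 * 8 = 192 kHz
Guard bands = 23 gaps * 1 kHz = 23 kHz
Total = 192 + 23 = 215 kHz

215


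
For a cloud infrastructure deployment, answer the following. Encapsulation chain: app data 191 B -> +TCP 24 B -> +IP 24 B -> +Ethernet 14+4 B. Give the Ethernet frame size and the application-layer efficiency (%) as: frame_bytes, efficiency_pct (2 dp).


TCP segment = 191 + 24 = 215 B
IP packet = 215 + 24 = 239 B
Ethernet frame = 239 + 14 + 4 = 257 B
Efficiency = app / frame = 191 / 257 = 0.743191 = 74.3191% -> 74.32% (2 dp)

257, 74.32


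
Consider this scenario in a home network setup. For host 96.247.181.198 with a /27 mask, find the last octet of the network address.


Given: IP = 96.247.181.198, prefix = /27
Subnet mask = 255.255.255.224
Last octet of IP: 198
Last octet of mask: 224
Network last octet = 198 AND 224 = 192

192


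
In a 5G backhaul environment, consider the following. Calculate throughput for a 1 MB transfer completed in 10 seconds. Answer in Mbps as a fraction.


Given: file = 1 MB, time = 10 s
File in Mb = 1 * 8 = 8 Mb
Throughput = 8 / 10 Mbps
Throughput = 4/5 Mbps

4/5


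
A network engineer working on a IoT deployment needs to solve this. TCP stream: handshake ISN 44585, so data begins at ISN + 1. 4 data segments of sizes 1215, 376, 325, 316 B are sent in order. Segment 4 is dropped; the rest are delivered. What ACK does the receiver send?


SYN uses sequence number 44585; first data byte = ISN + 1 = 44586.
Segment 1: SEQ = 44586, len = 1215 B, covers [44586, 45800]
Segment 2: SEQ = 45801, len = 376 B, covers [45801, 46176]
Segment 3: SEQ = 46177, len = 325 B, covers [46177, 46501]
Segment 4: SEQ = 46502, len = 316 B, covers [46502, 46817] [LOST]
In-order data received: bytes [44586, 46501] (segments 1..3).
Segment 4 missing -> gap begins at byte 46502.
Cumulative ACK = next expected in-order byte = 44586 + 1215 + 376 + 325 = 46502

46502


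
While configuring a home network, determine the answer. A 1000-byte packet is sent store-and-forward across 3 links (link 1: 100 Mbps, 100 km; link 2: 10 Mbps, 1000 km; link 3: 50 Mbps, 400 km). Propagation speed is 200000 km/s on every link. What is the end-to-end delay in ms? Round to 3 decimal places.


Packet = 1000 bytes = 8000 bits. Store-and-forward: sum (t_trans + t_prop) per link.
Link 1: t_trans = 8000/(100*10^6) s = 0.0800 ms; t_prop = 100/200000 s = 0.5000 ms; subtotal = 0.5800 ms
Link 2: t_trans = 8000/(10*10^6) s = 0.8000 ms; t_prop = 1000/200000 s = 5.0000 ms; subtotal = 5.8000 ms
Link 3: t_trans = 8000/(50*10^6) s = 0.1600 ms; t_prop = 400/200000 s = 2.0000 ms; subtotal = 2.1600 ms
End-to-end = 0.5800 + 5.8000 + 2.1600 = 8.5400 ms -> 8.540 ms (3 dp)

8.540


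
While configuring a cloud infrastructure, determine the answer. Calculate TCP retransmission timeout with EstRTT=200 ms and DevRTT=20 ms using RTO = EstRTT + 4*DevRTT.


Given: EstRTT = 200 ms, DevRTT = 20 ms
Timeout = EstRTT + 4 * DevRTT
4 * DevRTT = 4 * 20 = 80
Timeout = 200 + 80 = 280 ms

280


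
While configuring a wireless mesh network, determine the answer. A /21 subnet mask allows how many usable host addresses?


Given: subnet mask /21
Host bits = 32 - 21 = 11
Total addresses = 2^11 = 2048
Usable hosts = 2048 - 2 (network + broadcast) = 2046

2046


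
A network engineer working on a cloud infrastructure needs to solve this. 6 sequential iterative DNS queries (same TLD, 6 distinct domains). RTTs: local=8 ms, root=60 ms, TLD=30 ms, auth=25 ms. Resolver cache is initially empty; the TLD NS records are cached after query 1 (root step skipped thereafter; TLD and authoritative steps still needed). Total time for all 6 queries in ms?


Lookup 1 (cold cache): local + root + TLD + auth = 8 + 60 + 30 + 25 = 123 ms
Lookups 2..6 (TLD NS cached -> skip root; new domain -> still ask TLD and auth): local + TLD + auth = 8 + 30 + 25 = 63 ms each
Remaining 5 lookups: 5 * 63 = 315 ms
Total = 123 + 315 = 438 ms

438


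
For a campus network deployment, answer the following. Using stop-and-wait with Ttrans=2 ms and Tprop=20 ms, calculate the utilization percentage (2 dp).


Given: Ttrans = 2 ms, Tprop = 20 ms
RTT = 2 * Tprop = 2 * 20 = 40 ms
U = Ttrans / (Ttrans + RTT)
U = 2 / (2 + 40)
U = 2 / 42 = 0.047619
U% = 4.76%

4.76


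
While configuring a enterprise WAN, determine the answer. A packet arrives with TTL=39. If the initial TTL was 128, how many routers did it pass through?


Given: initial TTL = 128, received TTL = 39
Hops = initial TTL - received TTL
Hops = 128 - 39 = 89

89


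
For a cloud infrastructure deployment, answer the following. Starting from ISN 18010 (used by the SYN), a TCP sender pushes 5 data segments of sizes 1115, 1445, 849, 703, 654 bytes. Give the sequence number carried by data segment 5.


The SYN occupies sequence number ISN = 18010, so the first data byte is ISN + 1 = 18011.
SEQ of data segment i = (ISN + 1) + sum of payload sizes of segments 1..i-1.
Segment 1: SEQ = 18011, payload = 1115 bytes
Segment 2: SEQ = 19126, payload = 1445 bytes
Segment 3: SEQ = 20571, payload = 849 bytes
Segment 4: SEQ = 21420, payload = 703 bytes
Segment 5: SEQ = 22123, payload = 654 bytes
SEQ of segment 5 = 18011 + 1115 + 1445 + 849 + 703 = 22123

22123


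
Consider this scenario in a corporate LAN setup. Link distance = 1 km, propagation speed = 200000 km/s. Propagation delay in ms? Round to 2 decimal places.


Given: distance = 1 km, speed = 200000 km/s
Delay = distance / speed = 1 / 200000 seconds
Delay in ms = 1 * 1000 / 200000
Delay = 0.0050 ms
Rounded to 2 dp = 0.01 ms

0.01


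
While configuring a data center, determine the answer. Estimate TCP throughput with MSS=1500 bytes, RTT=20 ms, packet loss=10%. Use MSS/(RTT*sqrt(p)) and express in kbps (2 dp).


Given: MSS = 1500 bytes, RTT = 20 ms, loss = 10%
RTT in seconds = 20 / 1000 = 0.02
Loss rate = 10% = 0.1
sqrt(loss) = sqrt(0.1) = 0.316227766017
Throughput (bytes/s) = 1500 / (0.02 * 0.316227766017) = 237170.8245
Throughput (kbps) = 237170.8245 * 8 / 1000 = 1897.366596 -> 1897.37 kbps (2 dp)

1897.37


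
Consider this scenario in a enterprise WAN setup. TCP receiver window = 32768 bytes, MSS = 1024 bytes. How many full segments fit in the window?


Given: RWND = 32768 bytes, MSS = 1024 bytes
Full segments = floor(RWND / MSS)
Full segments = floor(32768 / 1024)
Full segments = floor(32.0) = 32

32


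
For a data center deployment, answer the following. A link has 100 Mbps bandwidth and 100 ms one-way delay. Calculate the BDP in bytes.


Given: bandwidth = 100 Mbps, delay = 100 ms
BDP in bits = 100 * 10^6 * 100 / 1000
BDP in bits = 10000000
BDP in bytes = 10000000 / 8 = 1250000

1250000


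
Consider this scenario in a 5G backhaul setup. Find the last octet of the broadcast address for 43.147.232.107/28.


Given: IP = 43.147.232.107, prefix = /28
Host bits = 32 - 28 = 4
Network last octet = 107 AND mask = 96
Host part size = 2^4 - 1 = 15
Broadcast last octet = 96 OR 15 = 111

111


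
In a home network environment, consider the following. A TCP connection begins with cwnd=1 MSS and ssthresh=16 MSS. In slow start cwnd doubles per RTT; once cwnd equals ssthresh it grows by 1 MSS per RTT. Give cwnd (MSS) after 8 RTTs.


RTT 0: cwnd = 1 MSS (initial)
RTT 1: cwnd = 2 MSS (slow start, doubled)
RTT 2: cwnd = 4 MSS (slow start, doubled)
RTT 3: cwnd = 8 MSS (slow start, doubled)
RTT 4: cwnd = 16 MSS (slow start, doubled)
RTT 5: cwnd = 17 MSS (congestion avoidance, +1)
RTT 6: cwnd = 18 MSS (congestion avoidance, +1)
RTT 7: cwnd = 19 MSS (congestion avoidance, +1)
RTT 8: cwnd = 20 MSS (congestion avoidance, +1)

20


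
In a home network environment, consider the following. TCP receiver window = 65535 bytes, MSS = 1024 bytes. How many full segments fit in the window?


Given: RWND = 65535 bytes, MSS = 1024 bytes
Full segments = floor(RWND / MSS)
Full segments = floor(65535 / 1024)
Full segments = floor(63.999) = 63

63


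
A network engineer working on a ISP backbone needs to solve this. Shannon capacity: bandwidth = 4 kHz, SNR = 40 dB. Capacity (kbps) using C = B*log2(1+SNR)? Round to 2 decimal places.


Given: B = 4 kHz, SNR = 40 dB
SNR linear = 10^(40/10) = 10000
1 + SNR = 10001
log2(10001) = 13.2878566418
C = 4 * 1000 * 13.2878566418 = 53151.4266 bps
C = 53.151427 kbps -> 53.15 kbps (2 dp)

53.15


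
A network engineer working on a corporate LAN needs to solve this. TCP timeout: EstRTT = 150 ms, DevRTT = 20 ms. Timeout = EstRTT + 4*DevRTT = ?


Given: EstRTT = 150 ms, DevRTT = 20 ms
Timeout = EstRTT + 4 * DevRTT
4 * DevRTT = 4 * 20 = 80
Timeout = 150 + 80 = 230 ms

230


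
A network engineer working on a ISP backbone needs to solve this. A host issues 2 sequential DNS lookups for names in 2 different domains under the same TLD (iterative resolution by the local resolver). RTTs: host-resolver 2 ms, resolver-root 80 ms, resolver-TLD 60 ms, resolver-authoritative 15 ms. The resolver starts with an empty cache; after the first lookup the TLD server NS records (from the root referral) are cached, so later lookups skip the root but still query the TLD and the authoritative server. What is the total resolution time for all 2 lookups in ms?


Lookup 1 (cold cache): local + root + TLD + auth = 2 + 80 + 60 + 15 = 157 ms
Lookups 2..2 (TLD NS cached -> skip root; new domain -> still ask TLD and auth): local + TLD + auth = 2 + 60 + 15 = 77 ms each
Remaining 1 lookups: 1 * 77 = 77 ms
Total = 157 + 77 = 234 ms

234


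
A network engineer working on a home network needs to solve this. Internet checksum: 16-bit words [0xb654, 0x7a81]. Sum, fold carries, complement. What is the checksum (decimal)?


Given words: [0xb654, 0x7a81]
Step 1: Sum all words
Raw sum = 46676 + 31361 = 78037
Step 2: Fold carry: (12501 + 1) = 12502
One's complement = ~12502 & 0xFFFF = 53033

53033


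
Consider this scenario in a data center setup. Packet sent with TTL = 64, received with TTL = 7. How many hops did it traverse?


Given: initial TTL = 64, received TTL = 7
Hops = initial TTL - received TTL
Hops = 64 - 7 = 57

57


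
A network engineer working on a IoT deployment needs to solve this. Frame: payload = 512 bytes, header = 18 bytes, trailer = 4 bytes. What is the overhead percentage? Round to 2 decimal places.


Given: payload = 512 B, header = 18 B, trailer = 4 B
Overhead bytes = header + trailer = 18 + 4 = 22
Total frame = payload + overhead = 512 + 22 = 534
Overhead % = 22 / 534 * 100 = 4.1199% -> 4.12% (2 dp)

4.12


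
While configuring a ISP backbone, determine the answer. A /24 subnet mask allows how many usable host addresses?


Given: subnet mask /24
Host bits = 32 - 24 = 8
Total addresses = 2^8 = 256
Usable hosts = 256 - 2 (network + broadcast) = 254

254


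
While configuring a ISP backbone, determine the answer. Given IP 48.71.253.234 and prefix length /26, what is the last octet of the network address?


Given: IP = 48.71.253.234, prefix = /26
Subnet mask = 255.255.255.192
Last octet of IP: 234
Last octet of mask: 192
Network last octet = 234 AND 192 = 192

192


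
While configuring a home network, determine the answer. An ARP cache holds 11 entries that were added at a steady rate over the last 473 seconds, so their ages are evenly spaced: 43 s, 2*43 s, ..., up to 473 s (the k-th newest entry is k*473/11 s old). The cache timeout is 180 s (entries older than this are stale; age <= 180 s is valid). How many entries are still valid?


Ages are k * 473/11 s for k = 1..11 (spacing = 43.0000 s).
Entry k is valid iff k * 473/11 <= 180 iff k <= 11 * 180 / 473 = 4.1860
n_valid = floor(4.1860) = 4
(n_stale = 11 - 4 = 7)

4


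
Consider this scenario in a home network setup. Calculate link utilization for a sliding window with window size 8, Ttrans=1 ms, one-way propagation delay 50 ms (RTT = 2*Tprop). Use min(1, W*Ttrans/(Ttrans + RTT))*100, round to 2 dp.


Given: W = 8, Ttrans = 1 ms, RTT = 100 ms (= 2 * Tprop, Tprop = 50 ms)
Cycle time = Ttrans + RTT = 1 + 100 = 101 ms (first packet sent until its ACK returns)
W * Ttrans = 8 * 1 = 8 ms of sending per cycle
W * Ttrans / (Ttrans + RTT) = 8 / 101 = 0.079208
U = min(1, 0.079208) = 0.079208
U% = 7.92%

7.92


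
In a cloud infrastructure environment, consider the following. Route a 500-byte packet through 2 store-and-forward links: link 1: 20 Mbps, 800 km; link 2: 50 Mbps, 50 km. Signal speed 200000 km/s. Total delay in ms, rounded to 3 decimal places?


Packet = 500 bytes = 4000 bits. Store-and-forward: sum (t_trans + t_prop) per link.
Link 1: t_trans = 4000/(20*10^6) s = 0.2000 ms; t_prop = 800/200000 s = 4.0000 ms; subtotal = 4.2000 ms
Link 2: t_trans = 4000/(50*10^6) s = 0.0800 ms; t_prop = 50/200000 s = 0.2500 ms; subtotal = 0.3300 ms
End-to-end = 4.2000 + 0.3300 = 4.5300 ms -> 4.530 ms (3 dp)

4.530


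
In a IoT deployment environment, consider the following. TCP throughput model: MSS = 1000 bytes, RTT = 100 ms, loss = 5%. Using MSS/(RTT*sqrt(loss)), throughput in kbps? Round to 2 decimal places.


Given: MSS = 1000 bytes, RTT = 100 ms, loss = 5%
RTT in seconds = 100 / 1000 = 0.1
Loss rate = 5% = 0.05
sqrt(loss) = sqrt(0.05) = 0.223606797750
Throughput (bytes/s) = 1000 / (0.1 * 0.223606797750) = 44721.3595
Throughput (kbps) = 44721.3595 * 8 / 1000 = 357.770876 -> 357.77 kbps (2 dp)

357.77


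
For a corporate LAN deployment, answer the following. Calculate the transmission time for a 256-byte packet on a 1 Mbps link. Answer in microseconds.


Given: packet = 256 bytes, bandwidth = 1 Mbps
Packet in bits = 256 * 8 = 2048 bits
Bandwidth = 1 * 10^6 = 1000000 bps
Time = 2048 / 1000000 seconds
Time in us = 2048 * 10^6 / 1000000 = 2048

2048


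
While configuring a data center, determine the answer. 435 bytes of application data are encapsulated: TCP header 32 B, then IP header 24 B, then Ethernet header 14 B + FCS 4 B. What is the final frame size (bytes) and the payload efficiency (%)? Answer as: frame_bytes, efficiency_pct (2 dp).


TCP segment = 435 + 32 = 467 B
IP packet = 467 + 24 = 491 B
Ethernet frame = 491 + 14 + 4 = 509 B
Efficiency = app / frame = 435 / 509 = 0.854617 = 85.4617% -> 85.46% (2 dp)

509, 85.46


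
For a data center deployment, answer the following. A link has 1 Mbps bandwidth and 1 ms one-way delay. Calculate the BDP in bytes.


Given: bandwidth = 1 Mbps, delay = 1 ms
BDP in bits = 1 * 10^6 * 1 / 1000
BDP in bits = 1000
BDP in bytes = 1000 / 8 = 125

125


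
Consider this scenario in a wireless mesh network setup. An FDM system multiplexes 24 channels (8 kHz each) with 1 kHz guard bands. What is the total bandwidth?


Given: 24 channels, 8 kHz each, guard = 1 kHz
Channel bandwidth = 24 * 8 = 192 kHz
Guard bands = 23 gaps * 1 kHz = 23 kHz
Total = 192 + 23 = 215 kHz

215


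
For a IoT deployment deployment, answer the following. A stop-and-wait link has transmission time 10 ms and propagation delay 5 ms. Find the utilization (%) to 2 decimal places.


Given: Ttrans = 10 ms, Tprop = 5 ms
RTT = 2 * Tprop = 2 * 5 = 10 ms
U = Ttrans / (Ttrans + RTT)
U = 10 / (10 + 10)
U = 10 / 20 = 0.5
U% = 50.00%

50.00


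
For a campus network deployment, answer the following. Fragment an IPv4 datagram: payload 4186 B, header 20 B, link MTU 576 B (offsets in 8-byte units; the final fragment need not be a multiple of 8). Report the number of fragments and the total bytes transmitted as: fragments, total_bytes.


Max data per non-final fragment = floor((MTU - header)/8)*8 = floor((576 - 20)/8)*8 = floor(556/8)*8 = 552 B
Final fragment needs no 8-byte alignment: it can carry up to MTU - header = 556 B
Non-final fragments needed = ceil((payload - 556) / 552) = ceil(3630/552) = ceil(6.5761) = 7
Number of fragments = 7 + 1 = 8
Fragment sizes (data): 7 * 552 B + 322 B (last, 322 <= 556 OK)
Total bytes sent = payload + n_frags * header = 4186 + 8*20 = 4186 + 160 = 4346 B

8, 4346


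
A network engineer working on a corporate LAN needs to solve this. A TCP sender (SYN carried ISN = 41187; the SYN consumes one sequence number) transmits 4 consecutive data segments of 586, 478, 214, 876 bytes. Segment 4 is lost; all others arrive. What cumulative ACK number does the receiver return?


SYN uses sequence number 41187; first data byte = ISN + 1 = 41188.
Segment 1: SEQ = 41188, len = 586 B, covers [41188, 41773]
Segment 2: SEQ = 41774, len = 478 B, covers [41774, 42251]
Segment 3: SEQ = 42252, len = 214 B, covers [42252, 42465]
Segment 4: SEQ = 42466, len = 876 B, covers [42466, 43341] [LOST]
In-order data received: bytes [41188, 42465] (segments 1..3).
Segment 4 missing -> gap begins at byte 42466.
Cumulative ACK = next expected in-order byte = 41188 + 586 + 478 + 214 = 42466

42466


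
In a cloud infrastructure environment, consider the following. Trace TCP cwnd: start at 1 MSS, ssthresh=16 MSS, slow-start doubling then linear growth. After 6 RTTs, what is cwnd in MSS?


RTT 0: cwnd = 1 MSS (initial)
RTT 1: cwnd = 2 MSS (slow start, doubled)
RTT 2: cwnd = 4 MSS (slow start, doubled)
RTT 3: cwnd = 8 MSS (slow start, doubled)
RTT 4: cwnd = 16 MSS (slow start, doubled)
RTT 5: cwnd = 17 MSS (congestion avoidance, +1)
RTT 6: cwnd = 18 MSS (congestion avoidance, +1)

18


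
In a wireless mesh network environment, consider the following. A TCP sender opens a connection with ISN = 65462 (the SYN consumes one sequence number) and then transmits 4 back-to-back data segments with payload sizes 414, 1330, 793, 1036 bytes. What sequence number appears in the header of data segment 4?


The SYN occupies sequence number ISN = 65462, so the first data byte is ISN + 1 = 65463.
SEQ of data segment i = (ISN + 1) + sum of payload sizes of segments 1..i-1.
Segment 1: SEQ = 65463, payload = 414 bytes
Segment 2: SEQ = 65877, payload = 1330 bytes
Segment 3: SEQ = 67207, payload = 793 bytes
Segment 4: SEQ = 68000, payload = 1036 bytes
SEQ of segment 4 = 65463 + 414 + 1330 + 793 = 68000

68000


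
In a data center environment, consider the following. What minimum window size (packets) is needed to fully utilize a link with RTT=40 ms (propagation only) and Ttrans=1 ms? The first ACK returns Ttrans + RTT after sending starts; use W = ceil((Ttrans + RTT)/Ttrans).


Given: Ttrans = 1 ms, RTT = 40 ms (= 2 * Tprop, Tprop = 20 ms)
Time until first ACK returns = Ttrans + RTT = 1 + 40 = 41 ms
Need W * Ttrans >= Ttrans + RTT  ->  W >= (Ttrans + RTT) / Ttrans
(Ttrans + RTT) / Ttrans = 41 / 1 = 41
W_min = ceil(41) = 41

41


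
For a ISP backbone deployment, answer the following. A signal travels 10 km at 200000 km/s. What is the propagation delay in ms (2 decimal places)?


Given: distance = 10 km, speed = 200000 km/s
Delay = distance / speed = 10 / 200000 seconds
Delay in ms = 10 * 1000 / 200000
Delay = 0.0500 ms
Rounded to 2 dp = 0.05 ms

0.05


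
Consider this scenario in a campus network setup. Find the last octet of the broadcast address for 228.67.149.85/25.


Given: IP = 228.67.149.85, prefix = /25
Host bits = 32 - 25 = 7
Network last octet = 85 AND mask = 0
Host part size = 2^7 - 1 = 127
Broadcast last octet = 0 OR 127 = 127

127


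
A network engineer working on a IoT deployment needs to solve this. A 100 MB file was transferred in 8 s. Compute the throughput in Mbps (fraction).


Given: file = 100 MB, time = 8 s
File in Mb = 100 * 8 = 800 Mb
Throughput = 800 / 8 Mbps
Throughput = 100 Mbps

100


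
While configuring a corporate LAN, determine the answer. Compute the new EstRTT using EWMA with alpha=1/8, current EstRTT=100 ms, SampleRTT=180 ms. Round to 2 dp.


Given: EstRTT = 100 ms, SampleRTT = 180 ms, alpha = 1/8
New EstRTT = (1 - alpha) * EstRTT + alpha * SampleRTT
(7/8) * 100 = 87.5
(1/8) * 180 = 22.5
New EstRTT = 87.5 + 22.5 = 110 ms -> 110.00 ms (2 dp)

110.00


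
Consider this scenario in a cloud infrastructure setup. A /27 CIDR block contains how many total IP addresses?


Given: CIDR prefix /27
Host bits = 32 - 27 = 5
Total addresses = 2^5 = 32

32


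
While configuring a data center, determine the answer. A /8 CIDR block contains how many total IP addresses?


Given: CIDR prefix /8
Host bits = 32 - 8 = 24
Total addresses = 2^24 = 16777216

16777216


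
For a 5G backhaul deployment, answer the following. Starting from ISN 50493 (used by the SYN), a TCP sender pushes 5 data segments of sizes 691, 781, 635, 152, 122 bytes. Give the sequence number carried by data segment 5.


The SYN occupies sequence number ISN = 50493, so the first data byte is ISN + 1 = 50494.
SEQ of data segment i = (ISN + 1) + sum of payload sizes of segments 1..i-1.
Segment 1: SEQ = 50494, payload = 691 bytes
Segment 2: SEQ = 51185, payload = 781 bytes
Segment 3: SEQ = 51966, payload = 635 bytes
Segment 4: SEQ = 52601, payload = 152 bytes
Segment 5: SEQ = 52753, payload = 122 bytes
SEQ of segment 5 = 50494 + 691 + 781 + 635 + 152 = 52753

52753


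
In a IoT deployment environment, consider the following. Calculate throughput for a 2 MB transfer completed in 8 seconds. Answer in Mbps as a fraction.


Given: file = 2 MB, time = 8 s
File in Mb = 2 * 8 = 16 Mb
Throughput = 16 / 8 Mbps
Throughput = 2 Mbps

2


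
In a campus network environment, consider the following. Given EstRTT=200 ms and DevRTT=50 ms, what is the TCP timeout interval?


Given: EstRTT = 200 ms, DevRTT = 50 ms
Timeout = EstRTT + 4 * DevRTT
4 * DevRTT = 4 * 50 = 200
Timeout = 200 + 200 = 400 ms

400


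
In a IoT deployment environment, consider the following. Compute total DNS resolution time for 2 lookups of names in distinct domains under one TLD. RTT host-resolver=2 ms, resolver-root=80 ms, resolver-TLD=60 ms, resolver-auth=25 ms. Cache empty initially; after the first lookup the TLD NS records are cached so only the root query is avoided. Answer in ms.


Lookup 1 (cold cache): local + root + TLD + auth = 2 + 80 + 60 + 25 = 167 ms
Lookups 2..2 (TLD NS cached -> skip root; new domain -> still ask TLD and auth): local + TLD + auth = 2 + 60 + 25 = 87 ms each
Remaining 1 lookups: 1 * 87 = 87 ms
Total = 167 + 87 = 254 ms

254


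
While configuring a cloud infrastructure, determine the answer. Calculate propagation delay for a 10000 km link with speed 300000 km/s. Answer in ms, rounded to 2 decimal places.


Given: distance = 10000 km, speed = 300000 km/s
Delay = distance / speed = 10000 / 300000 seconds
Delay in ms = 10000 * 1000 / 300000
Delay = 33.3333 ms
Rounded to 2 dp = 33.33 ms

33.33
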